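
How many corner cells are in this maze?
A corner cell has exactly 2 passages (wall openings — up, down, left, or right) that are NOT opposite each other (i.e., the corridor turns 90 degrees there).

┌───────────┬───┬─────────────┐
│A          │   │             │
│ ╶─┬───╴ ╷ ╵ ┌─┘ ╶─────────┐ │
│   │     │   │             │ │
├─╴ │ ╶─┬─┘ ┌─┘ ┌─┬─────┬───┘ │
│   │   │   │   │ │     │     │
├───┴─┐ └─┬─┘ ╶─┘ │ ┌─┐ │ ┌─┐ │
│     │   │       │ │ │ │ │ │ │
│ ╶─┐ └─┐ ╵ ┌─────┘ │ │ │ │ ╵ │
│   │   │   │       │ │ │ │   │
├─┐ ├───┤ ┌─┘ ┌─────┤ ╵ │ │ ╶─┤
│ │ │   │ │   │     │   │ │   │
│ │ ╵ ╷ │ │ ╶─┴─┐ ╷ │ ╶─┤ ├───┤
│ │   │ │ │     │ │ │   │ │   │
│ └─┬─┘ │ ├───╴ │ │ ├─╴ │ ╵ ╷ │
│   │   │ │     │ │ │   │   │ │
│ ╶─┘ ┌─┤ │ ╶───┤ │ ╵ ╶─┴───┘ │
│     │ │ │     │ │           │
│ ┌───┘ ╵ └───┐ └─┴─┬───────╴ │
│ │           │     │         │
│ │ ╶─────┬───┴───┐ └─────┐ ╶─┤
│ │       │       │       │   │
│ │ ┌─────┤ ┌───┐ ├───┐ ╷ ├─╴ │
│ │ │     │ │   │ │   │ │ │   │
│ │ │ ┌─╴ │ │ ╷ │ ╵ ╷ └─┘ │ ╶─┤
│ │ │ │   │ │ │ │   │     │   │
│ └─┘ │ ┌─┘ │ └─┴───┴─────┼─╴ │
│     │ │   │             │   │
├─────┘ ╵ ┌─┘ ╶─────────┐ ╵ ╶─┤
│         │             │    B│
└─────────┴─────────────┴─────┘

Counting corner cells (2 non-opposite passages):
Total corners: 95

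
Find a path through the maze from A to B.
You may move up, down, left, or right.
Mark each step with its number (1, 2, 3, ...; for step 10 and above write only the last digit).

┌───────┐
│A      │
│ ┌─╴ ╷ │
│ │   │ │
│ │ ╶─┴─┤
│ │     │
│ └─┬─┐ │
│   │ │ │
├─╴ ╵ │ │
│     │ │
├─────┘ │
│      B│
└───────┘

Finding the shortest path through the maze:
Path length: 10 steps
Directions: right → right → down → left → down → right → right → down → down → down

Solution:

┌───────┐
│A 1 2  │
│ ┌─╴ ╷ │
│ │4 3│ │
│ │ ╶─┴─┤
│ │5 6 7│
│ └─┬─┐ │
│   │ │8│
├─╴ ╵ │ │
│     │9│
├─────┘ │
│      B│
└───────┘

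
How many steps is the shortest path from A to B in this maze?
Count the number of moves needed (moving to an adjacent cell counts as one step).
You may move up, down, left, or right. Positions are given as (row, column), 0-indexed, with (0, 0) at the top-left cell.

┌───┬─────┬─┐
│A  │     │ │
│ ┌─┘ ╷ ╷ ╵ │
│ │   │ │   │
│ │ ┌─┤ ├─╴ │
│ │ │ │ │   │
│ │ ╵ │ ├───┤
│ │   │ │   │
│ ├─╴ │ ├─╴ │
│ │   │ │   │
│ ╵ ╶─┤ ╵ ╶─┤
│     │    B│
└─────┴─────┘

Using BFS to find shortest path:
Start: (0, 0), End: (5, 5)
Path found:
(0,0) → (1,0) → (2,0) → (3,0) → (4,0) → (5,0) → (5,1) → (4,1) → (4,2) → (3,2) → (3,1) → (2,1) → (1,1) → (1,2) → (0,2) → (0,3) → (1,3) → (2,3) → (3,3) → (4,3) → (5,3) → (5,4) → (5,5)
Number of steps: 22

Solution:

┌───┬─────┬─┐
│A  │↱ ↓  │ │
│ ┌─┘ ╷ ╷ ╵ │
│↓│↱ ↑│↓│   │
│ │ ┌─┤ ├─╴ │
│↓│↑│ │↓│   │
│ │ ╵ │ ├───┤
│↓│↑ ↰│↓│   │
│ ├─╴ │ ├─╴ │
│↓│↱ ↑│↓│   │
│ ╵ ╶─┤ ╵ ╶─┤
│↳ ↑  │↳ → B│
└─────┴─────┘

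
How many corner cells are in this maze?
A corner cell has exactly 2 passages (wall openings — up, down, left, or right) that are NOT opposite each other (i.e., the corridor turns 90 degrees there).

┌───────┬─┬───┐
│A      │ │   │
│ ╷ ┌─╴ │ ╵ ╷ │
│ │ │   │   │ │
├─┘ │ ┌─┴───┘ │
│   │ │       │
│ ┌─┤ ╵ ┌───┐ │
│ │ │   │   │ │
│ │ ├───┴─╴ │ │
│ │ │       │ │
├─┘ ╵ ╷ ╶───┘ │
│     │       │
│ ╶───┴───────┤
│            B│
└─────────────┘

Counting corner cells (2 non-opposite passages):
Total corners: 21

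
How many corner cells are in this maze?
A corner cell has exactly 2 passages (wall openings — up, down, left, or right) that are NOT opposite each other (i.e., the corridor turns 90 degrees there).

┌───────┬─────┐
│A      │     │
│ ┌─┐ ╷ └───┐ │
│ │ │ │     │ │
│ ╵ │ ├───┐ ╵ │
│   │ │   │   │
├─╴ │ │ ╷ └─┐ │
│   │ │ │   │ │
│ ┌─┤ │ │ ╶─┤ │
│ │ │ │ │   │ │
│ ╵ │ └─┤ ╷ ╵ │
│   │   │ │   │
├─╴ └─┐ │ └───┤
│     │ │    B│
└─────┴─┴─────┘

Counting corner cells (2 non-opposite passages):
Total corners: 18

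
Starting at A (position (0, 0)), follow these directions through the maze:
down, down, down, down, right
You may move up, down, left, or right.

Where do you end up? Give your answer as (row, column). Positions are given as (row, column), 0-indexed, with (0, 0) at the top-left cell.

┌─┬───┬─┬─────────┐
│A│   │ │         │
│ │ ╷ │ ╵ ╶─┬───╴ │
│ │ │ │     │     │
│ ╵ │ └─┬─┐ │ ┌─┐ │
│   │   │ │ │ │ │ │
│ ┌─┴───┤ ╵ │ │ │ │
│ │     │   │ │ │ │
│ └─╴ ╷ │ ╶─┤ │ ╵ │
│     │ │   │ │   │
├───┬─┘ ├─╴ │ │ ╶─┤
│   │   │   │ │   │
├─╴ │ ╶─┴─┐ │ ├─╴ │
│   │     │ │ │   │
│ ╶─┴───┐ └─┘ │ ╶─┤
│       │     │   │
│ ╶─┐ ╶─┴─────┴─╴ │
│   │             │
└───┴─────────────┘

Following directions step by step:
Start: (0, 0)
  down: (0, 0) → (1, 0)
  down: (1, 0) → (2, 0)
  down: (2, 0) → (3, 0)
  down: (3, 0) → (4, 0)
  right: (4, 0) → (4, 1)
Final position: (4, 1)

Path taken:

┌─┬───┬─┬─────────┐
│A│   │ │         │
│ │ ╷ │ ╵ ╶─┬───╴ │
│↓│ │ │     │     │
│ ╵ │ └─┬─┐ │ ┌─┐ │
│↓  │   │ │ │ │ │ │
│ ┌─┴───┤ ╵ │ │ │ │
│↓│     │   │ │ │ │
│ └─╴ ╷ │ ╶─┤ │ ╵ │
│↳ B  │ │   │ │   │
├───┬─┘ ├─╴ │ │ ╶─┤
│   │   │   │ │   │
├─╴ │ ╶─┴─┐ │ ├─╴ │
│   │     │ │ │   │
│ ╶─┴───┐ └─┘ │ ╶─┤
│       │     │   │
│ ╶─┐ ╶─┴─────┴─╴ │
│   │             │
└───┴─────────────┘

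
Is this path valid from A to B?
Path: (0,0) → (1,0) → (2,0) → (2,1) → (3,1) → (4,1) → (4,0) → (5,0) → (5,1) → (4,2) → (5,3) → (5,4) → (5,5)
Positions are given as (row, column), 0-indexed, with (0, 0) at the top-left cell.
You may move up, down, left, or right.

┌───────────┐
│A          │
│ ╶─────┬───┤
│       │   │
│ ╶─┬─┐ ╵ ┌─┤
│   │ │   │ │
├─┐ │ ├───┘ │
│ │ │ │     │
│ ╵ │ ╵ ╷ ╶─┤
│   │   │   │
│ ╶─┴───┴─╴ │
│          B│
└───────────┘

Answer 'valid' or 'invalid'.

Checking path validity:
Result: Invalid move at step 9: cannot move from (5, 1) to (4, 2).

invalid

Correct solution:

┌───────────┐
│A          │
│ ╶─────┬───┤
│↓      │   │
│ ╶─┬─┐ ╵ ┌─┤
│↳ ↓│ │   │ │
├─┐ │ ├───┘ │
│ │↓│ │     │
│ ╵ │ ╵ ╷ ╶─┤
│↓ ↲│   │   │
│ ╶─┴───┴─╴ │
│↳ → → → → B│
└───────────┘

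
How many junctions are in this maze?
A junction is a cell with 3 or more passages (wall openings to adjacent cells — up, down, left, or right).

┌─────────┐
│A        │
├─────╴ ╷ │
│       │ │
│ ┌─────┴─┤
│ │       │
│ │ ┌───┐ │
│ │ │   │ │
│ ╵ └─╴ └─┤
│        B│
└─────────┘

Checking each cell for number of passages:

Junctions found (3+ passages):
  (0, 3): 3 passages
  (4, 1): 3 passages
  (4, 3): 3 passages
Total junctions: 3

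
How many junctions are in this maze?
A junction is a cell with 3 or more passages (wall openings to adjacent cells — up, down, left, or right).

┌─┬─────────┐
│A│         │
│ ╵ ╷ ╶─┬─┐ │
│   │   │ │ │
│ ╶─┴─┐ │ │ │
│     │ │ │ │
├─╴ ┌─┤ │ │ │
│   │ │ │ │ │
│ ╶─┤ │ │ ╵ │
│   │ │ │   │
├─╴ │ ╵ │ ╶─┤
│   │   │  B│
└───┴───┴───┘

Checking each cell for number of passages:

Junctions found (3+ passages):
  (0, 2): 3 passages
  (1, 0): 3 passages
  (2, 1): 3 passages
  (4, 4): 3 passages
Total junctions: 4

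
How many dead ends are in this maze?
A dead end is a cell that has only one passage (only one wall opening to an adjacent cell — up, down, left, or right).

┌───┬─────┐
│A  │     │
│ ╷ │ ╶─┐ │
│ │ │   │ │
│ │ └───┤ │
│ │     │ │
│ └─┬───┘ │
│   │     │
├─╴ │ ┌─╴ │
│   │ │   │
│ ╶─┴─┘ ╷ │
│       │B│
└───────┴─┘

Checking each cell for number of passages:

Dead ends found at positions:
  (1, 3)
  (2, 3)
  (4, 2)
  (5, 4)
Total dead ends: 4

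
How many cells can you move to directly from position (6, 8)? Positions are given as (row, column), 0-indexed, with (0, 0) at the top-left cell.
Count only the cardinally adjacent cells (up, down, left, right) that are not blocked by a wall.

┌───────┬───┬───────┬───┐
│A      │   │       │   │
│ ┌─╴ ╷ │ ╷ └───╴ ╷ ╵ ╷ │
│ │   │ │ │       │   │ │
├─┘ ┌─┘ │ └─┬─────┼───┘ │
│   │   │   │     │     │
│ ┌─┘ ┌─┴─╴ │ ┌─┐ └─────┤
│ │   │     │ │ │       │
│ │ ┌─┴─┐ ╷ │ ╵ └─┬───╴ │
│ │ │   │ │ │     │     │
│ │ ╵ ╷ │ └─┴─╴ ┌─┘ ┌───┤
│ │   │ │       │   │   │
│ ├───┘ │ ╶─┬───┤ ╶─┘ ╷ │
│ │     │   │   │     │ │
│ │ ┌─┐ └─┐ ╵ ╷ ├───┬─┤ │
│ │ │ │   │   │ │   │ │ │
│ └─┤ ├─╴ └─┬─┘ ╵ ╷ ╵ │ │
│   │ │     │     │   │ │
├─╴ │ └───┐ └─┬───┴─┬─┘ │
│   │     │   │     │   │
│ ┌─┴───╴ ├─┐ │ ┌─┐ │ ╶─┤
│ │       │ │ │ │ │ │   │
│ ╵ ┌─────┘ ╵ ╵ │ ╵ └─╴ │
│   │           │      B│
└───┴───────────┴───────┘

Checking passable neighbors of (6, 8):
Neighbors: (5, 8), (6, 9)
Count: 2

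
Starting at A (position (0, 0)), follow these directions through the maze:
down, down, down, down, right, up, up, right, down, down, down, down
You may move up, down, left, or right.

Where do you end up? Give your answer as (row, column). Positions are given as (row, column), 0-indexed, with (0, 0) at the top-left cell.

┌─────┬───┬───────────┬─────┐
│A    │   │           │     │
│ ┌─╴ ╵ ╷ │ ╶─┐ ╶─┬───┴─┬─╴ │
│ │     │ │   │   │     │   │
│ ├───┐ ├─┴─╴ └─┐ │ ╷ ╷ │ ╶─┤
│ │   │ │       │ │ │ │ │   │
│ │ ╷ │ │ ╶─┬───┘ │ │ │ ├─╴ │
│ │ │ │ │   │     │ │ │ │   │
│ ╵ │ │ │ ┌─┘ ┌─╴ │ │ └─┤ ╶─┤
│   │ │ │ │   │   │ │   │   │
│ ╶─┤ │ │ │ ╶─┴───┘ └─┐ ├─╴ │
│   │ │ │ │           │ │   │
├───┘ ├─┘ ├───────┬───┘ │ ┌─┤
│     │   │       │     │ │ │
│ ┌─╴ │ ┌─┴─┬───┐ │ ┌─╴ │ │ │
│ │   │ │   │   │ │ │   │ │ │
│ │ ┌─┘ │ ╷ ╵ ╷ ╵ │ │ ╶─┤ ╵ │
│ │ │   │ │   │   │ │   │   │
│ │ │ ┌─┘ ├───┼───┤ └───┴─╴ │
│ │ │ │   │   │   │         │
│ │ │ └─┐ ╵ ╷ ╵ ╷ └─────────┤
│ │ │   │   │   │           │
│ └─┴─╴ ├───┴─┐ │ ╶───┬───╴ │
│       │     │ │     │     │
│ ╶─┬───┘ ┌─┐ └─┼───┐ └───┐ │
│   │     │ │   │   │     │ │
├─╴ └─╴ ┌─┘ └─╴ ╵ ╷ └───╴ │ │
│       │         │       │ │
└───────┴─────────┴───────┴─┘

Following directions step by step:
Start: (0, 0)
  down: (0, 0) → (1, 0)
  down: (1, 0) → (2, 0)
  down: (2, 0) → (3, 0)
  down: (3, 0) → (4, 0)
  right: (4, 0) → (4, 1)
  up: (4, 1) → (3, 1)
  up: (3, 1) → (2, 1)
  right: (2, 1) → (2, 2)
  down: (2, 2) → (3, 2)
  down: (3, 2) → (4, 2)
  down: (4, 2) → (5, 2)
  down: (5, 2) → (6, 2)
Final position: (6, 2)

Path taken:

┌─────┬───┬───────────┬─────┐
│A    │   │           │     │
│ ┌─╴ ╵ ╷ │ ╶─┐ ╶─┬───┴─┬─╴ │
│↓│     │ │   │   │     │   │
│ ├───┐ ├─┴─╴ └─┐ │ ╷ ╷ │ ╶─┤
│↓│↱ ↓│ │       │ │ │ │ │   │
│ │ ╷ │ │ ╶─┬───┘ │ │ │ ├─╴ │
│↓│↑│↓│ │   │     │ │ │ │   │
│ ╵ │ │ │ ┌─┘ ┌─╴ │ │ └─┤ ╶─┤
│↳ ↑│↓│ │ │   │   │ │   │   │
│ ╶─┤ │ │ │ ╶─┴───┘ └─┐ ├─╴ │
│   │↓│ │ │           │ │   │
├───┘ ├─┘ ├───────┬───┘ │ ┌─┤
│    B│   │       │     │ │ │
│ ┌─╴ │ ┌─┴─┬───┐ │ ┌─╴ │ │ │
│ │   │ │   │   │ │ │   │ │ │
│ │ ┌─┘ │ ╷ ╵ ╷ ╵ │ │ ╶─┤ ╵ │
│ │ │   │ │   │   │ │   │   │
│ │ │ ┌─┘ ├───┼───┤ └───┴─╴ │
│ │ │ │   │   │   │         │
│ │ │ └─┐ ╵ ╷ ╵ ╷ └─────────┤
│ │ │   │   │   │           │
│ └─┴─╴ ├───┴─┐ │ ╶───┬───╴ │
│       │     │ │     │     │
│ ╶─┬───┘ ┌─┐ └─┼───┐ └───┐ │
│   │     │ │   │   │     │ │
├─╴ └─╴ ┌─┘ └─╴ ╵ ╷ └───╴ │ │
│       │         │       │ │
└───────┴─────────┴───────┴─┘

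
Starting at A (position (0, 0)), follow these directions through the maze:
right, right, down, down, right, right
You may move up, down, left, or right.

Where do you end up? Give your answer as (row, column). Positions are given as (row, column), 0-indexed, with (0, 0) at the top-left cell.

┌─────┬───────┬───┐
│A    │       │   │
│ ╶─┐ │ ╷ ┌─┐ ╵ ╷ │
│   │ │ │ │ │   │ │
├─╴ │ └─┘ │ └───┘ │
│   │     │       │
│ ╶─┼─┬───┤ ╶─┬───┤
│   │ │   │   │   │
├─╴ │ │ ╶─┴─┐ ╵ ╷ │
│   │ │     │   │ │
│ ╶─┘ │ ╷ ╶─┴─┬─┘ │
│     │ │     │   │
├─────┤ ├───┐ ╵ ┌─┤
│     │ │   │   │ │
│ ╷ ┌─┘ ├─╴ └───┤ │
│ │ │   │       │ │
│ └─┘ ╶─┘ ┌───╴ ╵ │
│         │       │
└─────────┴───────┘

Following directions step by step:
Start: (0, 0)
  right: (0, 0) → (0, 1)
  right: (0, 1) → (0, 2)
  down: (0, 2) → (1, 2)
  down: (1, 2) → (2, 2)
  right: (2, 2) → (2, 3)
  right: (2, 3) → (2, 4)
Final position: (2, 4)

Path taken:

┌─────┬───────┬───┐
│A → ↓│       │   │
│ ╶─┐ │ ╷ ┌─┐ ╵ ╷ │
│   │↓│ │ │ │   │ │
├─╴ │ └─┘ │ └───┘ │
│   │↳ → B│       │
│ ╶─┼─┬───┤ ╶─┬───┤
│   │ │   │   │   │
├─╴ │ │ ╶─┴─┐ ╵ ╷ │
│   │ │     │   │ │
│ ╶─┘ │ ╷ ╶─┴─┬─┘ │
│     │ │     │   │
├─────┤ ├───┐ ╵ ┌─┤
│     │ │   │   │ │
│ ╷ ┌─┘ ├─╴ └───┤ │
│ │ │   │       │ │
│ └─┘ ╶─┘ ┌───╴ ╵ │
│         │       │
└─────────┴───────┘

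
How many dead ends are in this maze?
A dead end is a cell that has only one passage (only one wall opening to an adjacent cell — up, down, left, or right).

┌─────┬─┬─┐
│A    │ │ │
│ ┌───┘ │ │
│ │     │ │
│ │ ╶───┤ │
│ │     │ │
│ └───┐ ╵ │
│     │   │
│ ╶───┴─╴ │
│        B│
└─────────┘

Checking each cell for number of passages:

Dead ends found at positions:
  (0, 2)
  (0, 3)
  (0, 4)
  (3, 2)
Total dead ends: 4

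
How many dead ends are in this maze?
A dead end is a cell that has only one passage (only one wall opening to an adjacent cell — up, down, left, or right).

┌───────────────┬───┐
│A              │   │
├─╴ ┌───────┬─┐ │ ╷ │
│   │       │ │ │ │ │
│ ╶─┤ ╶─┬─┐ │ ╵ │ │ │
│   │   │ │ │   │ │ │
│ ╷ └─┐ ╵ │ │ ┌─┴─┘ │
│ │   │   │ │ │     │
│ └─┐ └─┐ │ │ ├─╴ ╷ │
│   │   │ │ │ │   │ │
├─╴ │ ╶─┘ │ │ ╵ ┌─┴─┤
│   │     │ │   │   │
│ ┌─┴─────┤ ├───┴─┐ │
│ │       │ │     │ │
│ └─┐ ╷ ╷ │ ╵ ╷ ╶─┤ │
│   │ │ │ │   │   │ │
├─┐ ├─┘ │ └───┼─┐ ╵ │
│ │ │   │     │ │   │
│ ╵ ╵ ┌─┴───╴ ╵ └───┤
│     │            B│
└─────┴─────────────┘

Checking each cell for number of passages:

Dead ends found at positions:
  (0, 0)
  (1, 6)
  (2, 4)
  (2, 8)
  (3, 7)
  (4, 3)
  (4, 9)
  (5, 8)
  (6, 1)
  (6, 8)
  (7, 2)
  (8, 0)
  (8, 7)
  (9, 3)
  (9, 9)
Total dead ends: 15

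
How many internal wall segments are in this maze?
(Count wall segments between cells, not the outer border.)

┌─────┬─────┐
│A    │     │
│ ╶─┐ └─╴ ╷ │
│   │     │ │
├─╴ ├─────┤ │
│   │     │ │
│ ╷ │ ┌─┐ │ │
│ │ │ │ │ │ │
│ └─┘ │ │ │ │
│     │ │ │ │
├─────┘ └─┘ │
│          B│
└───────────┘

Counting internal wall segments:
Total internal walls: 25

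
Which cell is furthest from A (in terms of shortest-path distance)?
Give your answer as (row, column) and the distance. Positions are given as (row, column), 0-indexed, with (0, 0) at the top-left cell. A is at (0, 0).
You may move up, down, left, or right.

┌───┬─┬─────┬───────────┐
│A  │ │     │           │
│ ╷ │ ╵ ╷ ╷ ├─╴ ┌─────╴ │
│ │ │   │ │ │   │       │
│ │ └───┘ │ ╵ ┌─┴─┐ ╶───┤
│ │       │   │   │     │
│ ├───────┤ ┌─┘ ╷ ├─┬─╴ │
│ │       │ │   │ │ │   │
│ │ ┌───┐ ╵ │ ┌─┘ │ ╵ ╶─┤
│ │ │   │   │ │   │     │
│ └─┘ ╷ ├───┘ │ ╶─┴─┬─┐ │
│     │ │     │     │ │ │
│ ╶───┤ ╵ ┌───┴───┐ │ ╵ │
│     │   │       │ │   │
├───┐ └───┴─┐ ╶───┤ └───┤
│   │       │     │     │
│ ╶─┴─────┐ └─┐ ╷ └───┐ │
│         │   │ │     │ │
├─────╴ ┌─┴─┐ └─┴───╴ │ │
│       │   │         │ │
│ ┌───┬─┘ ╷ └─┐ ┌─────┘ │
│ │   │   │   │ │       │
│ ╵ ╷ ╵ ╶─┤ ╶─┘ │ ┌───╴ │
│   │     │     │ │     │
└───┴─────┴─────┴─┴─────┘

Computing BFS distances from A to all cells:
Furthest cell: (7, 1)
Distance: 42 steps

Path from A to the furthest cell:

┌───┬─┬─────┬───────────┐
│A  │ │     │           │
│ ╷ │ ╵ ╷ ╷ ├─╴ ┌─────╴ │
│↓│ │   │ │ │   │       │
│ │ └───┘ │ ╵ ┌─┴─┐ ╶───┤
│↓│       │   │   │     │
│ ├───────┤ ┌─┘ ╷ ├─┬─╴ │
│↓│       │ │   │ │ │   │
│ │ ┌───┐ ╵ │ ┌─┘ │ ╵ ╶─┤
│↓│ │   │   │ │   │     │
│ └─┘ ╷ ├───┘ │ ╶─┴─┬─┐ │
│↓    │ │     │     │ │ │
│ ╶───┤ ╵ ┌───┴───┐ │ ╵ │
│↳ → ↓│   │       │ │   │
├───┐ └───┴─┐ ╶───┤ └───┤
│↱ B│↳ → → ↓│     │     │
│ ╶─┴─────┐ └─┐ ╷ └───┐ │
│↑ ← ← ↰  │↳ ↓│ │     │ │
├─────╴ ┌─┴─┐ └─┴───╴ │ │
│↱ → → ↑│↓ ↰│↳ ↓      │ │
│ ┌───┬─┘ ╷ └─┐ ┌─────┘ │
│↑│↓ ↰│↓ ↲│↑  │↓│       │
│ ╵ ╷ ╵ ╶─┤ ╶─┘ │ ┌───╴ │
│↑ ↲│↑ ↲  │↑ ← ↲│ │     │
└───┴─────┴─────┴─┴─────┘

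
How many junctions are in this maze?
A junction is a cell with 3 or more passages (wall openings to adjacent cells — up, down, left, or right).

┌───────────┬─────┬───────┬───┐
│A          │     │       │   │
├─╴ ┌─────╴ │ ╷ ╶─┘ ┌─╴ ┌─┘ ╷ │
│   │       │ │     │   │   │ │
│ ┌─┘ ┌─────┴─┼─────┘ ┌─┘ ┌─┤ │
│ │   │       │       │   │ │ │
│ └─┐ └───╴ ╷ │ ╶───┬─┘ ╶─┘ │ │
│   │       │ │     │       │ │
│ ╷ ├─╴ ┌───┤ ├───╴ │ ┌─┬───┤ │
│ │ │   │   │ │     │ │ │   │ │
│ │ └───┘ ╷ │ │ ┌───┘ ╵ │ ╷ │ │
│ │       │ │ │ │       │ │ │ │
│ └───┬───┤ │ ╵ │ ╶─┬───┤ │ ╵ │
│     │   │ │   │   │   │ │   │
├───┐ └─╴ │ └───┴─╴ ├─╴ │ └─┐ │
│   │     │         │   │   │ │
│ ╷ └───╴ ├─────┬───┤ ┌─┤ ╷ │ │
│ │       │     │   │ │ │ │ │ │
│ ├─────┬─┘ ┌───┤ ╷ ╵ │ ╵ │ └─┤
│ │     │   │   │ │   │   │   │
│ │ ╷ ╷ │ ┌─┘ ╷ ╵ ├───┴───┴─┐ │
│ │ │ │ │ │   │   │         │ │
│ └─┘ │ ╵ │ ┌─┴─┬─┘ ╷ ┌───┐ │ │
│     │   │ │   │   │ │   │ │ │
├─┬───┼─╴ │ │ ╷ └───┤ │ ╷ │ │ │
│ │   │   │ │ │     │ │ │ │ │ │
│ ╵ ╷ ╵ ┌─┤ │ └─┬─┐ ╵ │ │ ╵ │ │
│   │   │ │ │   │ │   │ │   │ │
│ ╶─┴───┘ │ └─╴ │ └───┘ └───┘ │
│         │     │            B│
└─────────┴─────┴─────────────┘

Checking each cell for number of passages:

Junctions found (3+ passages):
  (0, 1): 3 passages
  (0, 7): 3 passages
  (0, 11): 3 passages
  (2, 2): 3 passages
  (2, 5): 3 passages
  (3, 0): 3 passages
  (3, 3): 3 passages
  (3, 11): 3 passages
  (5, 10): 3 passages
  (6, 14): 3 passages
  (7, 4): 3 passages
  (7, 12): 3 passages
  (9, 2): 3 passages
  (10, 10): 3 passages
  (11, 4): 3 passages
  (13, 0): 3 passages
  (14, 11): 3 passages
Total junctions: 17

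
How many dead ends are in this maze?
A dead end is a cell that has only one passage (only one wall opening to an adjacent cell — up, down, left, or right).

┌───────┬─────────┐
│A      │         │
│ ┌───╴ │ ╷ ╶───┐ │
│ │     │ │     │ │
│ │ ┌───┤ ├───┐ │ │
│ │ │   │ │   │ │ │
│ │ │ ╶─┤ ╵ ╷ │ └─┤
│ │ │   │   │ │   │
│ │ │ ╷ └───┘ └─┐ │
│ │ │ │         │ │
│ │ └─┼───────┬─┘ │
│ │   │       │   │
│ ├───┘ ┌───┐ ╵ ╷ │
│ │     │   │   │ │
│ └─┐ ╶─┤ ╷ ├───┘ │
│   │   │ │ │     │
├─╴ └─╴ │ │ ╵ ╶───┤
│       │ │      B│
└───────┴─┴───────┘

Checking each cell for number of passages:

Dead ends found at positions:
  (2, 3)
  (2, 8)
  (4, 2)
  (4, 7)
  (5, 2)
  (6, 1)
  (8, 0)
  (8, 4)
  (8, 8)
Total dead ends: 9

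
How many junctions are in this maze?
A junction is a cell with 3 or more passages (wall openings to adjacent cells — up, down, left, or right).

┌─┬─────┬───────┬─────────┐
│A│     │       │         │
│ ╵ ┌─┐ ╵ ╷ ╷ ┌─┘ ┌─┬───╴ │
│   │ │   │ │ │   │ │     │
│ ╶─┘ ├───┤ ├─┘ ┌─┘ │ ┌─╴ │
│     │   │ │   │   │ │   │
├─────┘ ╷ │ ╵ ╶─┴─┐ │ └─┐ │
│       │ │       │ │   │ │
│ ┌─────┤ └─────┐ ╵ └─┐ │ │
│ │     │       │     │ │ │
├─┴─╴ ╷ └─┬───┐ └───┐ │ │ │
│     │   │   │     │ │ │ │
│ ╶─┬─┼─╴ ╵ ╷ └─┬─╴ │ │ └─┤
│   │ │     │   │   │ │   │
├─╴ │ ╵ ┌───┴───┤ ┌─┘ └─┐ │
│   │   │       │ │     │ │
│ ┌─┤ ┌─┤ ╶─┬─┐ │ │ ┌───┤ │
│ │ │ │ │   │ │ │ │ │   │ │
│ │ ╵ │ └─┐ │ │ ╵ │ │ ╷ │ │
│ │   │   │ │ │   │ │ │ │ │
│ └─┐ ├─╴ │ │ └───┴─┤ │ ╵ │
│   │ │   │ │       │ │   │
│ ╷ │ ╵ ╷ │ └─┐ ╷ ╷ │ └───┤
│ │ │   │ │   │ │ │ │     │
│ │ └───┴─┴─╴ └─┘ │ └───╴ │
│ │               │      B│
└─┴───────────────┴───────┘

Checking each cell for number of passages:

Junctions found (3+ passages):
  (0, 5): 3 passages
  (0, 6): 3 passages
  (1, 0): 3 passages
  (1, 12): 3 passages
  (2, 9): 3 passages
  (2, 12): 3 passages
  (3, 6): 3 passages
  (4, 2): 3 passages
  (4, 9): 3 passages
  (6, 4): 3 passages
  (7, 2): 3 passages
  (7, 10): 3 passages
  (9, 2): 3 passages
  (10, 0): 3 passages
  (10, 4): 3 passages
  (10, 7): 3 passages
  (10, 8): 3 passages
  (12, 6): 3 passages
Total junctions: 18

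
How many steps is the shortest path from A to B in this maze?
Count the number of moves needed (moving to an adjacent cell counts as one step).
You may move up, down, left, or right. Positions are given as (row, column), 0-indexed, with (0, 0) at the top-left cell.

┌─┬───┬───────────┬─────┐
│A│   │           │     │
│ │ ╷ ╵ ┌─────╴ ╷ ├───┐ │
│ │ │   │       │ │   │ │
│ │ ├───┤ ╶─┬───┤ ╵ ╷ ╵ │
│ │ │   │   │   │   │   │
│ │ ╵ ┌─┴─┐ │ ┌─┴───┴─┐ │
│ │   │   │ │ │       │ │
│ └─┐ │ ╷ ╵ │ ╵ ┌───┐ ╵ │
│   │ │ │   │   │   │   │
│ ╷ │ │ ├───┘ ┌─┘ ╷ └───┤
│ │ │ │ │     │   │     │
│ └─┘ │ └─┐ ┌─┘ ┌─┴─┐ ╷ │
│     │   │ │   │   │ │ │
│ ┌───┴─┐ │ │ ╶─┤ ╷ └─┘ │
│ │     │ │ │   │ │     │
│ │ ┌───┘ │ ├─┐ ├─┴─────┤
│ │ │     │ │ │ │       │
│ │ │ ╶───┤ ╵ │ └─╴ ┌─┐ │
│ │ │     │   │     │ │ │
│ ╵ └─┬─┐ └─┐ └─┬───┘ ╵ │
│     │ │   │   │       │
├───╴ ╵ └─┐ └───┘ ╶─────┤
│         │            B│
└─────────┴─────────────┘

Using BFS to find shortest path:
Start: (0, 0), End: (11, 11)
Path found:
(0,0) → (1,0) → (2,0) → (3,0) → (4,0) → (5,0) → (6,0) → (6,1) → (6,2) → (5,2) → (4,2) → (3,2) → (3,1) → (2,1) → (1,1) → (0,1) → (0,2) → (1,2) → (1,3) → (0,3) → (0,4) → (0,5) → (0,6) → (0,7) → (1,7) → (1,6) → (1,5) → (1,4) → (2,4) → (2,5) → (3,5) → (4,5) → (4,4) → (3,4) → (3,3) → (4,3) → (5,3) → (6,3) → (6,4) → (7,4) → (8,4) → (8,3) → (8,2) → (9,2) → (9,3) → (9,4) → (10,4) → (10,5) → (11,5) → (11,6) → (11,7) → (11,8) → (11,9) → (11,10) → (11,11)
Number of steps: 54

Solution:

┌─┬───┬───────────┬─────┐
│A│↱ ↓│↱ → → → ↓  │     │
│ │ ╷ ╵ ┌─────╴ ╷ ├───┐ │
│↓│↑│↳ ↑│↓ ← ← ↲│ │   │ │
│ │ ├───┤ ╶─┬───┤ ╵ ╷ ╵ │
│↓│↑│   │↳ ↓│   │   │   │
│ │ ╵ ┌─┴─┐ │ ┌─┴───┴─┐ │
│↓│↑ ↰│↓ ↰│↓│ │       │ │
│ └─┐ │ ╷ ╵ │ ╵ ┌───┐ ╵ │
│↓  │↑│↓│↑ ↲│   │   │   │
│ ╷ │ │ ├───┘ ┌─┘ ╷ └───┤
│↓│ │↑│↓│     │   │     │
│ └─┘ │ └─┐ ┌─┘ ┌─┴─┐ ╷ │
│↳ → ↑│↳ ↓│ │   │   │ │ │
│ ┌───┴─┐ │ │ ╶─┤ ╷ └─┘ │
│ │     │↓│ │   │ │     │
│ │ ┌───┘ │ ├─┐ ├─┴─────┤
│ │ │↓ ← ↲│ │ │ │       │
│ │ │ ╶───┤ ╵ │ └─╴ ┌─┐ │
│ │ │↳ → ↓│   │     │ │ │
│ ╵ └─┬─┐ └─┐ └─┬───┘ ╵ │
│     │ │↳ ↓│   │       │
├───╴ ╵ └─┐ └───┘ ╶─────┤
│         │↳ → → → → → B│
└─────────┴─────────────┘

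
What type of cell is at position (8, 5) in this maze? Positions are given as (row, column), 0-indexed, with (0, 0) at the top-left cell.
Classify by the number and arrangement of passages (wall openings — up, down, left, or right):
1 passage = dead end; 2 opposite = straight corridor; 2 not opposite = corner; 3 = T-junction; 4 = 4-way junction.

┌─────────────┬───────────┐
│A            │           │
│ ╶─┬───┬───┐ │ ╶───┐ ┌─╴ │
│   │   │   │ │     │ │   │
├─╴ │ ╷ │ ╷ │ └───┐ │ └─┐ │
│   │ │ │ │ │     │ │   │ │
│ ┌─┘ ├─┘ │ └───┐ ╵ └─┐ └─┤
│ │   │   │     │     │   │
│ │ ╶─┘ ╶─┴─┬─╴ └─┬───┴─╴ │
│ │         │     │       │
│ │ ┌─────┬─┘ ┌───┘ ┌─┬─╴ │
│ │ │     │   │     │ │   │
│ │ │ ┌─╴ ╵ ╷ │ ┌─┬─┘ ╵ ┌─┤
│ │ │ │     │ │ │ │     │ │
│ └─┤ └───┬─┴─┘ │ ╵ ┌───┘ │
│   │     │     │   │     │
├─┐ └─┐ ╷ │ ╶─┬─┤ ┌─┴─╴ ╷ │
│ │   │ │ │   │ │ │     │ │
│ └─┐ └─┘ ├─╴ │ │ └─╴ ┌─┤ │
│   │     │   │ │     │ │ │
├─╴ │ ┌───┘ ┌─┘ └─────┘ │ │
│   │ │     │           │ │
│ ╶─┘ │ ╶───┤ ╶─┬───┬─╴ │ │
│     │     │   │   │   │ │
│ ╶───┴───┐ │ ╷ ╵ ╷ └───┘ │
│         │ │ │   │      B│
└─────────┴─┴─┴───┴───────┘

Checking cell at (8, 5):
Number of passages: 2
Cell type: corner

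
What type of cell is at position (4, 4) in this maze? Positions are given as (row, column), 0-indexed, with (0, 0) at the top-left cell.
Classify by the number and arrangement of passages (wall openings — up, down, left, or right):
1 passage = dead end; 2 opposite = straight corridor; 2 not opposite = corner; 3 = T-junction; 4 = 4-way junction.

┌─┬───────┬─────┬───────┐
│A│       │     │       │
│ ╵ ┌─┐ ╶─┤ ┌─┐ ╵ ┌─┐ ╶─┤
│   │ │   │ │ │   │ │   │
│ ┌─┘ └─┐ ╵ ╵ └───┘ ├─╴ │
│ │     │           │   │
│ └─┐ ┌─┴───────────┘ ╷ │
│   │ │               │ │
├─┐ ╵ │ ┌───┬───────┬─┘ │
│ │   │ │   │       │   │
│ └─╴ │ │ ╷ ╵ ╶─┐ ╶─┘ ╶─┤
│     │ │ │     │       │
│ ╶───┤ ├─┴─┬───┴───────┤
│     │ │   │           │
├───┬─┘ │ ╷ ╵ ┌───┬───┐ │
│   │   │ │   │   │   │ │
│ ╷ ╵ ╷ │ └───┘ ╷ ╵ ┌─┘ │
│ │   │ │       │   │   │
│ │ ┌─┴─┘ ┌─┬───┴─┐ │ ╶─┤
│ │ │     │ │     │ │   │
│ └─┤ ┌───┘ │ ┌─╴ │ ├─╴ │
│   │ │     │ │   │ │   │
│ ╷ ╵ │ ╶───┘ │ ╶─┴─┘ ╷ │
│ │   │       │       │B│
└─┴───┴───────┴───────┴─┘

Checking cell at (4, 4):
Number of passages: 2
Cell type: corner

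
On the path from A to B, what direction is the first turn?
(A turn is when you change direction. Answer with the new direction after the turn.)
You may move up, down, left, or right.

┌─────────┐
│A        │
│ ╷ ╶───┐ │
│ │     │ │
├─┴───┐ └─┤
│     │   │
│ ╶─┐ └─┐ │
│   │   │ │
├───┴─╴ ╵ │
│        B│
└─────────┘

Directions: right, down, right, right, down, right, down, down
First turn direction: down

Solution:

┌─────────┐
│A ↓      │
│ ╷ ╶───┐ │
│ │↳ → ↓│ │
├─┴───┐ └─┤
│     │↳ ↓│
│ ╶─┐ └─┐ │
│   │   │↓│
├───┴─╴ ╵ │
│        B│
└─────────┘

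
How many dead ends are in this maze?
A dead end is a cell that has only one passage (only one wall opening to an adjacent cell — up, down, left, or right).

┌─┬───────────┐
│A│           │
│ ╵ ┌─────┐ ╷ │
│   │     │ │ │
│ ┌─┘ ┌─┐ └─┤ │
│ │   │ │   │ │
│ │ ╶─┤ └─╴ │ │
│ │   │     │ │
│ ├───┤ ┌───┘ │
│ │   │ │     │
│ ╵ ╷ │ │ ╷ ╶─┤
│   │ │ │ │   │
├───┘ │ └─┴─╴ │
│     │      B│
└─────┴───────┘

Checking each cell for number of passages:

Dead ends found at positions:
  (0, 0)
  (1, 5)
  (2, 3)
  (3, 2)
  (5, 4)
  (6, 0)
Total dead ends: 6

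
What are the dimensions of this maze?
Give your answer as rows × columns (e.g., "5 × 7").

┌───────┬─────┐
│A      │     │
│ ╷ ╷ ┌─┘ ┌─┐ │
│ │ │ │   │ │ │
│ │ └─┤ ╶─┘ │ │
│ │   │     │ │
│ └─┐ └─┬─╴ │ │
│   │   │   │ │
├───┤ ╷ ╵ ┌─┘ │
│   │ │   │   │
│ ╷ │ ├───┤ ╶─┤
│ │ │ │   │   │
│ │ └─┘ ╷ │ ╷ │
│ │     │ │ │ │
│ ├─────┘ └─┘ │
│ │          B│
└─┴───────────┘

Counting the maze dimensions:
Rows (vertical): 8
Columns (horizontal): 7
Dimensions: 8 × 7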